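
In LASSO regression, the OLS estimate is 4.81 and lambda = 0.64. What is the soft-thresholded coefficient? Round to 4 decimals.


Absolute value: |4.81| = 4.81.
Compare to lambda = 0.64.
Since |beta| > lambda, coefficient = sign(beta)*(|beta| - lambda) = 4.1700.

4.1700


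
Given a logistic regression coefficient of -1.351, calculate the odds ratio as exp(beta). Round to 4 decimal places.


exp(-1.351) = 0.2590.
So the odds ratio is 0.2590.

0.2590


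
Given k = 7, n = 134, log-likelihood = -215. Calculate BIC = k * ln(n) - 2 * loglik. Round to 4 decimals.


Compute k*ln(n) = 7*ln(134) = 7*4.897840 = 34.284880.
Then -2*loglik = 430.
BIC = 34.284880 + 430 = 464.284880, which rounds to 464.2849.

464.2849


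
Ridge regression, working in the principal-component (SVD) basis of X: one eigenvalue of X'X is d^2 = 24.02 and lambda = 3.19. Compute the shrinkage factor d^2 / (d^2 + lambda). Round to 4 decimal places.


Compute the denominator: 24.02 + 3.19 = 27.2100.
Shrinkage factor = 24.02 / 27.2100 = 0.8828.

0.8828


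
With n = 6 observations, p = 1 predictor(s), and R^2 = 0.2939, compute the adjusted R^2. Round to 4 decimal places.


Using the formula:
(1 - 0.2939) = 0.7061.
Multiply by 5/4: 0.7061 * 5 = 3.5305, then 3.5305 / 4 = 0.8826.
Adj R^2 = 1 - 0.8826 = 0.1174.

0.1174


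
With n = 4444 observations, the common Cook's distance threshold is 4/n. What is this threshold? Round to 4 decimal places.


Using the rule of thumb:
Threshold = 4 / 4444 = 0.0009.

0.0009


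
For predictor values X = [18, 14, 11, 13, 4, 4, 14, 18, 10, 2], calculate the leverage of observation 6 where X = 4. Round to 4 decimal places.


Compute xbar = 10.8000 with n = 10 observations.
SXX = 299.6000.
Leverage = 1/10 + (4 - 10.8000)^2/299.6000 = 0.2543.

0.2543


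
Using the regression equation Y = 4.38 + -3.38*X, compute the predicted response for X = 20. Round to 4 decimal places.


Plug X = 20 into Y = 4.38 + -3.38*X:
Y = 4.38 + -67.6000 = -63.2200.

-63.2200


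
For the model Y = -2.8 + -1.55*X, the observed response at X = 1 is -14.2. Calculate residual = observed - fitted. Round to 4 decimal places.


Predicted = -2.8 + -1.55 * 1 = -4.3500.
Residual = -14.2 - -4.3500 = -9.8500.

-9.8500


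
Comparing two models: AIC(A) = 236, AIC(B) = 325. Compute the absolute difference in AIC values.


Compute |236 - 325| = 89.
Model A has the smaller AIC.

89


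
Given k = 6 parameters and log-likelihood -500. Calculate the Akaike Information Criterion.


AIC = 2k - 2*loglik = 2(6) - 2(-500).
= 12 + 1000 = 1012.

1012


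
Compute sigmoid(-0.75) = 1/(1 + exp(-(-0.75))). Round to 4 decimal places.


First, exp(0.7500) = 2.1170.
Then sigma(z) = 1/(1 + 2.1170) = 0.3208.

0.3208


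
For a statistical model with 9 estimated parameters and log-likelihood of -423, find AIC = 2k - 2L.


AIC = 2*9 - 2*(-423).
= 18 + 846 = 864.

864


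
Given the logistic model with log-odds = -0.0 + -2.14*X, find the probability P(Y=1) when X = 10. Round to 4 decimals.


z = -0.0 + -2.14 * 10 = -21.4000.
Sigmoid: P = 1 / (1 + exp(21.4000)) = 0.0000.

0.0000


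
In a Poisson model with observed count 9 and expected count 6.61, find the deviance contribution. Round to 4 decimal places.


y/mu = 9/6.61 = 1.361573 (approx.), and ln(9/6.61) = 0.308641.
y * ln(y/mu) = 9 * 0.308641 = 2.777769.
y - mu = 2.39.
D = 2 * (2.777769 - 2.39) = 0.775538, which rounds to 0.7755.

0.7755


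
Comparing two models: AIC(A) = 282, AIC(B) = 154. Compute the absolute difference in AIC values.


Compute |282 - 154| = 128.
Model B has the smaller AIC.

128


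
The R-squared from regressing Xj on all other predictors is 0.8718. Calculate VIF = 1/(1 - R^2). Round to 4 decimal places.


VIF = 1 / (1 - 0.8718).
= 1 / 0.1282 = 7.8003.

7.8003


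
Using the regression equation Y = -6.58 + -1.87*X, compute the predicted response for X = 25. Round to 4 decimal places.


Substitute X = 25 into the equation:
Y = -6.58 + -1.87 * 25 = -6.58 + -46.7500 = -53.3300.

-53.3300


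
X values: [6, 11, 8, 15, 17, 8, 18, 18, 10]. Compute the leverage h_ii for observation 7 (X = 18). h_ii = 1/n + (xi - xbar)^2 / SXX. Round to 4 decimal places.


n = 9, xbar = 12.3333.
SXX = sum((xi - xbar)^2) = 178.0000.
h = 1/9 + (18 - 12.3333)^2 / 178.0000 = 0.2915.

0.2915


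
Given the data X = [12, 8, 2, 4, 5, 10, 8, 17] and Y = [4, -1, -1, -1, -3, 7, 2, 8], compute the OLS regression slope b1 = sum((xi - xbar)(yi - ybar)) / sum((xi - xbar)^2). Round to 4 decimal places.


The sample means are xbar = 8.2500 and ybar = 1.8750.
Compute S_xx = 161.5000 and S_xy = 117.2500.
Slope b1 = S_xy / S_xx = 117.2500 / 161.5000 = 0.7260.

0.7260


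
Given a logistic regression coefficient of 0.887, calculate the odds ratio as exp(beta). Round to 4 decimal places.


exp(0.887) = 2.4278.
So the odds ratio is 2.4278.

2.4278


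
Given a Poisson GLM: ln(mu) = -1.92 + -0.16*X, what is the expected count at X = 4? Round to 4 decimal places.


Compute eta = -1.92 + -0.16 * 4 = -2.5600.
Apply inverse link: mu = e^-2.5600 = 0.0773.

0.0773


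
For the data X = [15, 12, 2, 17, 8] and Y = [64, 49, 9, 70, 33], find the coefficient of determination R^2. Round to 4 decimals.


After computing the OLS fit (b0=0.3782, b1=4.1317):
SSres = 4.3249, SStot = 2442.0000.
R^2 = 1 - 4.3249/2442.0000 = 0.9982.

0.9982


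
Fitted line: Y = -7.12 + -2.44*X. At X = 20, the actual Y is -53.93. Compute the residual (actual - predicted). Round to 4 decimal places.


Fitted value at X = 20 is yhat = -7.12 + -2.44*20 = -55.9200.
Residual = -53.93 - -55.9200 = 1.9900.

1.9900


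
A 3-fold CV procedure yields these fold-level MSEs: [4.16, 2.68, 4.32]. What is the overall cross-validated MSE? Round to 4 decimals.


Total MSE across folds = 11.1600.
CV-MSE = 11.1600/3 = 3.7200.

3.7200


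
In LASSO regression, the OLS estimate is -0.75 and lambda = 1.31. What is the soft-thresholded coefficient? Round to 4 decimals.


Check: |-0.75| = 0.75 vs lambda = 1.31.
Since |beta| <= lambda, the coefficient is set to 0.
Soft-thresholded coefficient = 0.0000.

0.0000


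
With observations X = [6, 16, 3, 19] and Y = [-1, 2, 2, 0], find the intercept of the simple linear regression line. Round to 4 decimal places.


The slope is b1 = -0.0056.
Sample means are xbar = 11.0000 and ybar = 0.7500.
Intercept: b0 = 0.7500 - (-0.0056)(11.0000) = 0.8118.

0.8118


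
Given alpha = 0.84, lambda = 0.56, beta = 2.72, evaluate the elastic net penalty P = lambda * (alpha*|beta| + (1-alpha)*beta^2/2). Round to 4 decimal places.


L1 component = 0.84 * |2.72| = 2.2848.
L2 component = 0.16 * 2.72^2 / 2 = 0.5919.
Penalty = 0.56 * (2.2848 + 0.5919) = 0.56 * 2.8767 = 1.6109.

1.6109


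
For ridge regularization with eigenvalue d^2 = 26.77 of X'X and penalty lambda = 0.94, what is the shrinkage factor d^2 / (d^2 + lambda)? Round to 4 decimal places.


Denominator = d^2 + lambda = 26.77 + 0.94 = 27.7100.
Shrinkage = 26.77 / 27.7100 = 0.9661.

0.9661


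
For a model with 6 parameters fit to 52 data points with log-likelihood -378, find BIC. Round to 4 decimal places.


ln(52) = 3.951244.
k * ln(n) = 6 * 3.951244 = 23.707464.
-2L = 756.
BIC = 23.707464 + 756 = 779.707464, which rounds to 779.7075.

779.7075


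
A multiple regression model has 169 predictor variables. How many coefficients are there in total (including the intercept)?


Total coefficients = number of predictors + 1 (for the intercept).
= 169 + 1 = 170.

170


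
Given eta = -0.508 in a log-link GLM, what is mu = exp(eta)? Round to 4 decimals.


mu = exp(eta) = exp(-0.508).
= 0.6017.

0.6017


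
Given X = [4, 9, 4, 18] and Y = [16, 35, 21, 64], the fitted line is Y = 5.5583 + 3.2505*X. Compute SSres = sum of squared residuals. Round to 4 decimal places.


For each point, residual = actual - predicted.
Residuals: [-2.5603, 0.1872, 2.4397, -0.0673].
Sum of squared residuals = 12.5468.

12.5468


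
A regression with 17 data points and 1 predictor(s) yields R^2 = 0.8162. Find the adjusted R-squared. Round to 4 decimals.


Using the formula:
(1 - 0.8162) = 0.1838.
Multiply by 16/15: 0.1838 * 16 = 2.9408, then 2.9408 / 15 = 0.1961.
Adj R^2 = 1 - 0.1961 = 0.8039.

0.8039


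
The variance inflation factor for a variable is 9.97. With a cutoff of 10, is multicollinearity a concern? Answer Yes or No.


Compare VIF = 9.97 to the threshold of 10.
9.97 < 10, so the answer is No.

No


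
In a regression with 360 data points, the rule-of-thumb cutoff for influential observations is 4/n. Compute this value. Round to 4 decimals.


Cook's distance cutoff = 4/n = 4/360.
= 0.0111.

0.0111


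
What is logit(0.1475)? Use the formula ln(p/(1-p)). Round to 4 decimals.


Compute the odds: 0.1475/0.8525 = 0.1730.
Take the natural log: ln(0.1730) = -1.7543.

-1.7543


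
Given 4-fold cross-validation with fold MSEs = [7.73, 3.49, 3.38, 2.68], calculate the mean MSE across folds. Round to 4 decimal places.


Add all fold MSEs: 17.2800.
Divide by k = 4: 17.2800/4 = 4.3200.

4.3200


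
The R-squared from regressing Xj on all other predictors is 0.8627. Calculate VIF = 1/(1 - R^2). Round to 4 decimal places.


Using VIF = 1/(1 - R^2_j):
1 - 0.8627 = 0.1373.
VIF = 7.2833.

7.2833


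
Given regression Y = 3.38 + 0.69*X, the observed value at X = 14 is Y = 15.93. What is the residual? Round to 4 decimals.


Fitted value at X = 14 is yhat = 3.38 + 0.69*14 = 13.0400.
Residual = 15.93 - 13.0400 = 2.8900.

2.8900


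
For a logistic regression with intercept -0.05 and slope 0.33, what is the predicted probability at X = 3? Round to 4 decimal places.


Linear predictor: z = -0.05 + 0.33 * 3 = 0.9400.
P = 1/(1 + exp(-0.9400)) = 1/(1 + 0.3906) = 0.7191.

0.7191


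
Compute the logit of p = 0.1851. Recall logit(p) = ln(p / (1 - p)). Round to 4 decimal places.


The odds are p/(1-p) = 0.1851 / 0.8149 = 0.2271.
logit(p) = ln(0.2271) = -1.4822.

-1.4822


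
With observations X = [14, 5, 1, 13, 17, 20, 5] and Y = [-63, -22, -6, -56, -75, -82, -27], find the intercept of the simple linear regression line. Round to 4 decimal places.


Compute b1 = -4.0791 from the OLS formula.
With xbar = 10.7143 and ybar = -47.2857, the intercept is:
b0 = -47.2857 - -4.0791 * 10.7143 = -3.5806.

-3.5806


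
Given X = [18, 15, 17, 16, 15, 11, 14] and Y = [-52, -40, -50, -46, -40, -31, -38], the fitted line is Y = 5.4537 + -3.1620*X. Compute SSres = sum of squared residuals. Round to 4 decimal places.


Predicted values from Y = 5.4537 + -3.1620*X.
Residuals: [-0.5377, 1.9763, -1.6997, -0.8617, 1.9763, -1.6717, 0.8143].
SSres = 15.1898.

15.1898


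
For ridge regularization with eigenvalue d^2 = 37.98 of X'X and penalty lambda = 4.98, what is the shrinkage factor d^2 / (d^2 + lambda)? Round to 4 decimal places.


Compute the denominator: 37.98 + 4.98 = 42.9600.
Shrinkage factor = 37.98 / 42.9600 = 0.8841.

0.8841


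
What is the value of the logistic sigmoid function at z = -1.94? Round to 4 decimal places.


First, exp(1.9400) = 6.9588.
Then sigma(z) = 1/(1 + 6.9588) = 0.1256.

0.1256


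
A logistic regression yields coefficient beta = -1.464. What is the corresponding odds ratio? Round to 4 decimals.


The odds ratio is computed as:
OR = e^(-1.464) = 0.2313.

0.2313


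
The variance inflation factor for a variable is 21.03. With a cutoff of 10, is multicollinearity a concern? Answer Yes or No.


Check: VIF = 21.03 vs threshold = 10.
Since 21.03 >= 10, the answer is Yes.

Yes


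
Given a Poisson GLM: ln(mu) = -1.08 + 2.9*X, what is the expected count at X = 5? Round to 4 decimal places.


Compute eta = -1.08 + 2.9 * 5 = 13.4200.
Apply inverse link: mu = e^13.4200 = 673336.1743.

673336.1743


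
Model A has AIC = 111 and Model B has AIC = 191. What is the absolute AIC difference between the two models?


Compute |111 - 191| = 80.
Model A has the smaller AIC.

80


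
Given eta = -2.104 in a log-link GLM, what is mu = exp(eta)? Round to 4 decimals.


mu = exp(eta) = exp(-2.104).
= 0.1220.

0.1220


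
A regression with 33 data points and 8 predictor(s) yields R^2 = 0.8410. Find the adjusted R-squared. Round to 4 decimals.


Using the formula:
(1 - 0.8410) = 0.1590.
Multiply by 32/24: 0.1590 * 32 = 5.0880, then 5.0880 / 24 = 0.2120.
Adj R^2 = 1 - 0.2120 = 0.7880.

0.7880


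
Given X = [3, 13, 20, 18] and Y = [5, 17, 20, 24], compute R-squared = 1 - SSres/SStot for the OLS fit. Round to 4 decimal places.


Fit the OLS line: b0 = 2.6879, b1 = 1.0231.
SSres = 19.9075.
SStot = 201.0000.
R^2 = 1 - 19.9075/201.0000 = 0.9010.

0.9010


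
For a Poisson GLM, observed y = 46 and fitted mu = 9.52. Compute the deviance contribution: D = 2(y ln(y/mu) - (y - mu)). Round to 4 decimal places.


y/mu = 46/9.52 = 4.831933 (approx.), and ln(46/9.52) = 1.575247.
y * ln(y/mu) = 46 * 1.575247 = 72.461362.
y - mu = 36.48.
D = 2 * (72.461362 - 36.48) = 71.962724, which rounds to 71.9627.

71.9627


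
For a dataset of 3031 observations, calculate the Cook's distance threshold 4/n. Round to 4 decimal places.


The threshold is 4/n.
4/3031 = 0.0013.

0.0013


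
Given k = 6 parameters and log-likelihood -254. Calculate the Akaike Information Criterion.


AIC = 2k - 2*loglik = 2(6) - 2(-254).
= 12 + 508 = 520.

520


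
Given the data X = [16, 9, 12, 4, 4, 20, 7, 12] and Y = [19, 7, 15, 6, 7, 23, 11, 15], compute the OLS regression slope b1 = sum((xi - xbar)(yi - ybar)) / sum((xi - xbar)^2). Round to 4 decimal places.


The sample means are xbar = 10.5000 and ybar = 12.8750.
Compute S_xx = 224.0000 and S_xy = 234.5000.
Slope b1 = S_xy / S_xx = 234.5000 / 224.0000 = 1.0469.

1.0469


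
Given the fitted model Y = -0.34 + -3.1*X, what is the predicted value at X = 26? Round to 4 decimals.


Substitute X = 26 into the equation:
Y = -0.34 + -3.1 * 26 = -0.34 + -80.6000 = -80.9400.

-80.9400


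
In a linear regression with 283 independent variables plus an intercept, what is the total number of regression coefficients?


Including the intercept, the model has 283 predictor coefficients + 1 intercept.
Total = 284.

284


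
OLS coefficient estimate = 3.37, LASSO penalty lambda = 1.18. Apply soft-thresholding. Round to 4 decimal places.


Absolute value: |3.37| = 3.37.
Compare to lambda = 1.18.
Since |beta| > lambda, coefficient = sign(beta)*(|beta| - lambda) = 2.1900.

2.1900


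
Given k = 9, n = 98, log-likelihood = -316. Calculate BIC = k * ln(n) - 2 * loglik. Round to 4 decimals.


Compute k*ln(n) = 9*ln(98) = 9*4.584967 = 41.264703.
Then -2*loglik = 632.
BIC = 41.264703 + 632 = 673.264703, which rounds to 673.2647.

673.2647


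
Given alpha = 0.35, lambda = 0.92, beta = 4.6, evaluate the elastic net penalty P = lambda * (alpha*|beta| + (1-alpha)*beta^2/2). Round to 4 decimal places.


Compute:
L1 = 0.35 * 4.6 = 1.6100.
L2 = 0.65 * 4.6^2 / 2 = 6.8770.
Penalty = 0.92 * (1.6100 + 6.8770) = 7.8080.

7.8080


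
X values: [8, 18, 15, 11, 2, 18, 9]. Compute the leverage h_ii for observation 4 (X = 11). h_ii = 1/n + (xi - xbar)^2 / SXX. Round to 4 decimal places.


n = 7, xbar = 11.5714.
SXX = sum((xi - xbar)^2) = 205.7143.
h = 1/7 + (11 - 11.5714)^2 / 205.7143 = 0.1444.

0.1444


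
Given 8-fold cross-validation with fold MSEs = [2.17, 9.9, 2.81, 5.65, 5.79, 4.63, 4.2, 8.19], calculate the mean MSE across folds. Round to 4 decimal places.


Sum of fold MSEs = 43.3400.
Average = 43.3400 / 8 = 5.4175.

5.4175


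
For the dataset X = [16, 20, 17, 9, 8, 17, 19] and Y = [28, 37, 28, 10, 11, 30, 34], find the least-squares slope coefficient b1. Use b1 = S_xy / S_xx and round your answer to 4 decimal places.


First compute the means: xbar = 15.1429, ybar = 25.4286.
Then S_xx = sum((xi - xbar)^2) = 134.8571.
S_xy = sum((xi - xbar)(yi - ybar)) = 302.5714.
b1 = S_xy / S_xx = 302.5714 / 134.8571 = 2.2436.

2.2436


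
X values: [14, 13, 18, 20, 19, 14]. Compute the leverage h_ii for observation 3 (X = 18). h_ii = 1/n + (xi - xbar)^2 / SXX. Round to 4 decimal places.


n = 6, xbar = 16.3333.
SXX = sum((xi - xbar)^2) = 45.3333.
h = 1/6 + (18 - 16.3333)^2 / 45.3333 = 0.2279.

0.2279


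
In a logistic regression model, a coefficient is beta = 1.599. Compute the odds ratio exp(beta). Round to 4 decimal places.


The odds ratio is computed as:
OR = e^(1.599) = 4.9481.

4.9481


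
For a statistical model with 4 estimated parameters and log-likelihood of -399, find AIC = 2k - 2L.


AIC = 2*4 - 2*(-399).
= 8 + 798 = 806.

806


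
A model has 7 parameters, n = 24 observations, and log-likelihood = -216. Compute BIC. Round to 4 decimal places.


Compute k*ln(n) = 7*ln(24) = 7*3.178054 = 22.246378.
Then -2*loglik = 432.
BIC = 22.246378 + 432 = 454.246378, which rounds to 454.2464.

454.2464


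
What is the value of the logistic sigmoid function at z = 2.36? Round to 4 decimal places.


exp(-2.3600) = 0.0944.
1 + exp(-z) = 1.0944.
sigmoid = 1/1.0944 = 0.9137.

0.9137


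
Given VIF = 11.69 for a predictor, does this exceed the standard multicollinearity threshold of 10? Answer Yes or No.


Check: VIF = 11.69 vs threshold = 10.
Since 11.69 >= 10, the answer is Yes.

Yes


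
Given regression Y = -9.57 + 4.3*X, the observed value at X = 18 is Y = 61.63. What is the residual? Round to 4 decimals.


Fitted value at X = 18 is yhat = -9.57 + 4.3*18 = 67.8300.
Residual = 61.63 - 67.8300 = -6.2000.

-6.2000


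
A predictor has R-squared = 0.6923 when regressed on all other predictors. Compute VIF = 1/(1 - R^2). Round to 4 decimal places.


Denominator: 1 - 0.6923 = 0.3077.
VIF = 1 / 0.3077 = 3.2499.

3.2499


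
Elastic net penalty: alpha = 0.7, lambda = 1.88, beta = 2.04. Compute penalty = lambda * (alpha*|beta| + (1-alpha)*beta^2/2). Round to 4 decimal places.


Compute:
L1 = 0.7 * 2.04 = 1.4280.
L2 = 0.3 * 2.04^2 / 2 = 0.6242.
Penalty = 1.88 * (1.4280 + 0.6242) = 3.8582.

3.8582


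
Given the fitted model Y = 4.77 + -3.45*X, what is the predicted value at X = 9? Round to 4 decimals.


Plug X = 9 into Y = 4.77 + -3.45*X:
Y = 4.77 + -31.0500 = -26.2800.

-26.2800


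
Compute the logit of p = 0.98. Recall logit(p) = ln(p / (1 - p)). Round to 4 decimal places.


Compute the odds: 0.98/0.02 = 49.0000.
Take the natural log: ln(49.0000) = 3.8918.

3.8918


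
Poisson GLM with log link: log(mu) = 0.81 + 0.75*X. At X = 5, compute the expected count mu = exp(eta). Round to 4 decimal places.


Linear predictor: eta = 0.81 + (0.75)(5) = 4.5600.
Expected count: mu = exp(4.5600) = 95.5835.

95.5835


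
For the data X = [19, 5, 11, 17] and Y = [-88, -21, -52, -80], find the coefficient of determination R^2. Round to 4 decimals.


The fitted line is Y = 2.1500 + -4.8000*X.
SSres = 3.9500, SStot = 2768.7500.
R^2 = 1 - SSres/SStot = 0.9986.

0.9986


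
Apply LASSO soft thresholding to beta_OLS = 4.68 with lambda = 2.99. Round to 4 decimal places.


Check: |4.68| = 4.68 vs lambda = 2.99.
Since |beta| > lambda, coefficient = sign(beta)*(|beta| - lambda) = 1.6900.
Soft-thresholded coefficient = 1.6900.

1.6900


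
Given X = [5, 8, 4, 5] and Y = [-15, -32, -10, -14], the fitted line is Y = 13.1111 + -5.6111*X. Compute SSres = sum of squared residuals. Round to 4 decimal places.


Predicted values from Y = 13.1111 + -5.6111*X.
Residuals: [-0.0556, -0.2223, -0.6667, 0.9444].
SSres = 1.3889.

1.3889


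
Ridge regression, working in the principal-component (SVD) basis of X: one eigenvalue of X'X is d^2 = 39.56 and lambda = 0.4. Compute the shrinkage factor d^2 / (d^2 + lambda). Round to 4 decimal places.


Denominator = d^2 + lambda = 39.56 + 0.4 = 39.9600.
Shrinkage = 39.56 / 39.9600 = 0.9900.

0.9900


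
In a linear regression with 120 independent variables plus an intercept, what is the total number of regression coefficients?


Each predictor gets one coefficient, plus one intercept.
Total parameters = 120 + 1 = 121.

121


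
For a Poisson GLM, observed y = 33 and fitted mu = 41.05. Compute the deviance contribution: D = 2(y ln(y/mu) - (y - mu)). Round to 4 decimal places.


y/mu = 33/41.05 = 0.803898 (approx.), and ln(33/41.05) = -0.218283.
y * ln(y/mu) = 33 * -0.218283 = -7.203339.
y - mu = -8.05.
D = 2 * (-7.203339 - -8.05) = 1.693322, which rounds to 1.6933.

1.6933


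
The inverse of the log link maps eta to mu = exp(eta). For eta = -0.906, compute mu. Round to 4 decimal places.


The inverse log link gives:
mu = exp(-0.906) = 0.4041.

0.4041


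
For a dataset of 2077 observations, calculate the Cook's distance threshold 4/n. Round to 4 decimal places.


Using the rule of thumb:
Threshold = 4 / 2077 = 0.0019.

0.0019


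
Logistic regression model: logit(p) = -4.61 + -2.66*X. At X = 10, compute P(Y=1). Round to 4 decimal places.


Linear predictor: z = -4.61 + -2.66 * 10 = -31.2100.
P = 1/(1 + exp(31.2100)) = 1/(1 + 35836928498997.5600) = 0.0000.

0.0000


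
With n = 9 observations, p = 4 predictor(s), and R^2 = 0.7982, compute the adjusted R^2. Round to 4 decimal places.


Adjusted R^2 = 1 - (1 - R^2) * (n-1)/(n-p-1).
(1 - R^2) = 0.2018.
(n-1)/(n-p-1) = 8/4.
(1 - R^2) * (n-1) = 0.2018 * 8 = 1.6144.
Divide by (n-p-1): 1.6144 / 4 = 0.4036.
Adj R^2 = 1 - 0.4036 = 0.5964.

0.5964


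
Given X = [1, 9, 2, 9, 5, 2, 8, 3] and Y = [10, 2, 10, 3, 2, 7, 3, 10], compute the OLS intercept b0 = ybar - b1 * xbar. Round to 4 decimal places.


The slope is b1 = -0.9651.
Sample means are xbar = 4.8750 and ybar = 5.8750.
Intercept: b0 = 5.8750 - (-0.9651)(4.8750) = 10.5800.

10.5800


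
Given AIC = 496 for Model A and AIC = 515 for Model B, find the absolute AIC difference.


Absolute difference = |496 - 515| = 19.
The model with lower AIC (A) is preferred.

19


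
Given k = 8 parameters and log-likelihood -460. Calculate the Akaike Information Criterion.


AIC = 2*8 - 2*(-460).
= 16 + 920 = 936.

936


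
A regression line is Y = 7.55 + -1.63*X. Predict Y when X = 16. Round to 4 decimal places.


Substitute X = 16 into the equation:
Y = 7.55 + -1.63 * 16 = 7.55 + -26.0800 = -18.5300.

-18.5300


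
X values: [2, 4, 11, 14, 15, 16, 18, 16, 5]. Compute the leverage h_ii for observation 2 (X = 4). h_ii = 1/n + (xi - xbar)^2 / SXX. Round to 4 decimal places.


n = 9, xbar = 11.2222.
SXX = sum((xi - xbar)^2) = 289.5556.
h = 1/9 + (4 - 11.2222)^2 / 289.5556 = 0.2913.

0.2913


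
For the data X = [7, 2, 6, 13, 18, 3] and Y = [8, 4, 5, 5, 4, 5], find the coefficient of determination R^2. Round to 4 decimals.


The fitted line is Y = 5.4734 + -0.0376*X.
SSres = 10.5642, SStot = 10.8333.
R^2 = 1 - SSres/SStot = 0.0248.

0.0248


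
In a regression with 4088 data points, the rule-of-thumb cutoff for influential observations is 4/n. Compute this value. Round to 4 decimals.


Cook's distance cutoff = 4/n = 4/4088.
= 0.0010.

0.0010


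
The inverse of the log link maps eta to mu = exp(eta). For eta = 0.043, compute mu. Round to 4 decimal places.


Apply the inverse link:
mu = e^0.043 = 1.0439.

1.0439


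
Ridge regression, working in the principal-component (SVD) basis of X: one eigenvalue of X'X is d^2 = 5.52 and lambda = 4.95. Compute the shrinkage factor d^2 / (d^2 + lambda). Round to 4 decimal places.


Denominator = d^2 + lambda = 5.52 + 4.95 = 10.4700.
Shrinkage = 5.52 / 10.4700 = 0.5272.

0.5272


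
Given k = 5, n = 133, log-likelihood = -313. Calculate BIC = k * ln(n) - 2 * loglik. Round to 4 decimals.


ln(133) = 4.890349.
k * ln(n) = 5 * 4.890349 = 24.451745.
-2L = 626.
BIC = 24.451745 + 626 = 650.451745, which rounds to 650.4517.

650.4517


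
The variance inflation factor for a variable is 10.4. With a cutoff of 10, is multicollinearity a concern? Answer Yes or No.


The threshold is 10.
VIF = 10.4 is >= 10.
Multicollinearity indication: Yes.

Yes


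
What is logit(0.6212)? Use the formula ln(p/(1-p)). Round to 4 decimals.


Compute the odds: 0.6212/0.3788 = 1.6399.
Take the natural log: ln(1.6399) = 0.4946.

0.4946


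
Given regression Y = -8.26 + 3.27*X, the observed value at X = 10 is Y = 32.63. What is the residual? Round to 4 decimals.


Predicted = -8.26 + 3.27 * 10 = 24.4400.
Residual = 32.63 - 24.4400 = 8.1900.

8.1900


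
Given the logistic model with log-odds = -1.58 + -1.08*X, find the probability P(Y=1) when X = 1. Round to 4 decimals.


z = -1.58 + -1.08 * 1 = -2.6600.
Sigmoid: P = 1 / (1 + exp(2.6600)) = 0.0654.

0.0654


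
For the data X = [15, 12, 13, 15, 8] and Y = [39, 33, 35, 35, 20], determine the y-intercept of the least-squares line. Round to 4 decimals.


First find the slope: b1 = 2.4036.
Means: xbar = 12.6000, ybar = 32.4000.
b0 = ybar - b1 * xbar = 32.4000 - 2.4036 * 12.6000 = 2.1145.

2.1145


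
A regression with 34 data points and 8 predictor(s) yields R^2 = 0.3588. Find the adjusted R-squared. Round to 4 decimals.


Plug in: Adj R^2 = 1 - (1 - 0.3588) * 33/25.
= 1 - 0.6412 * 33/25
= 1 - 21.1596 / 25
= 1 - 0.8464 = 0.1536.

0.1536


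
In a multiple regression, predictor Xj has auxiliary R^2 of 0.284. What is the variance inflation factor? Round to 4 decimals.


Using VIF = 1/(1 - R^2_j):
1 - 0.284 = 0.716.
VIF = 1.3966.

1.3966


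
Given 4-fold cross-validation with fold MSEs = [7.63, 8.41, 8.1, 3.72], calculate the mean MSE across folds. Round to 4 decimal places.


Sum of fold MSEs = 27.8600.
Average = 27.8600 / 4 = 6.9650.

6.9650


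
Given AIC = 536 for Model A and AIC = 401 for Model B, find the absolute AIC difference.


Absolute difference = |536 - 401| = 135.
The model with lower AIC (B) is preferred.

135


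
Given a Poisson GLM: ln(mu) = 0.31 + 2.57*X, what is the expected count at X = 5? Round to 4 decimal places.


eta = 0.31 + 2.57 * 5 = 13.1600.
mu = exp(13.1600) = 519176.9250.

519176.9250


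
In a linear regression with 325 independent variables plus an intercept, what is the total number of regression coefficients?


Each predictor gets one coefficient, plus one intercept.
Total parameters = 325 + 1 = 326.

326


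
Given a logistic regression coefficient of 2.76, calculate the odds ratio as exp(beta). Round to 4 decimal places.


exp(2.76) = 15.7998.
So the odds ratio is 15.7998.

15.7998


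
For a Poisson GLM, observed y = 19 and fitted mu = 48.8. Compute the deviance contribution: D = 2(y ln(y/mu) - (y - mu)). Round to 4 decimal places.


Compute y*ln(y/mu) = 19*ln(19/48.8) = 19*-0.943291 = -17.922529.
y - mu = -29.8.
D = 2*(-17.922529 - (-29.8)) = 23.754942, which rounds to 23.7549.

23.7549


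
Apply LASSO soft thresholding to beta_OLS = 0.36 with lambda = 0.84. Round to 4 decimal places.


Check: |0.36| = 0.36 vs lambda = 0.84.
Since |beta| <= lambda, the coefficient is set to 0.
Soft-thresholded coefficient = 0.0000.

0.0000


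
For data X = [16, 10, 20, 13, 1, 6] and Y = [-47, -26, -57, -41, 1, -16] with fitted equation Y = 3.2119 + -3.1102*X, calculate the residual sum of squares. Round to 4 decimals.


For each point, residual = actual - predicted.
Residuals: [-0.4487, 1.8901, 1.9921, -3.7793, 0.8983, -0.5507].
Sum of squared residuals = 23.1356.

23.1356


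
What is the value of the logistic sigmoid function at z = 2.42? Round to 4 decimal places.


First, exp(-2.4200) = 0.0889.
Then sigma(z) = 1/(1 + 0.0889) = 0.9183.

0.9183


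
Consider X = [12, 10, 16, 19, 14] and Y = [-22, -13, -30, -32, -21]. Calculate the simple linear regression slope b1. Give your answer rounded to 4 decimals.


Calculate xbar = 14.2000, ybar = -23.6000.
S_xx = 48.8000, S_xy = -100.4000.
Using b1 = S_xy / S_xx = -100.4000 / 48.8000, we get b1 = -2.0574.

-2.0574


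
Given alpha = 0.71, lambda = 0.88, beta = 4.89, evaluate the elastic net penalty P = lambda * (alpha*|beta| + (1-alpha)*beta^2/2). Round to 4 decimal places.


alpha * |beta| = 0.71 * 4.89 = 3.4719.
(1-alpha) * beta^2/2 = 0.29 * 23.9121/2 = 3.4673.
Total = 0.88 * (3.4719 + 3.4673) = 6.1065.

6.1065


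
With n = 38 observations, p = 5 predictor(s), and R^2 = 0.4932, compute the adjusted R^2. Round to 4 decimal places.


Plug in: Adj R^2 = 1 - (1 - 0.4932) * 37/32.
= 1 - 0.5068 * 37/32
= 1 - 18.7516 / 32
= 1 - 0.5860 = 0.4140.

0.4140


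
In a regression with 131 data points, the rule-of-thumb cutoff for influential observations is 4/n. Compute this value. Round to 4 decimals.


Using the rule of thumb:
Threshold = 4 / 131 = 0.0305.

0.0305


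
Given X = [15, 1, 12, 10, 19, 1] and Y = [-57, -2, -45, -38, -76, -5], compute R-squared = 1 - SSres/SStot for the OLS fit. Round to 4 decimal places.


After computing the OLS fit (b0=0.9656, b1=-3.9447):
SSres = 12.6708, SStot = 4234.8333.
R^2 = 1 - 12.6708/4234.8333 = 0.9970.

0.9970


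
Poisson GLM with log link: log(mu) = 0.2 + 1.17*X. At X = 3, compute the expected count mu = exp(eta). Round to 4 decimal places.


eta = 0.2 + 1.17 * 3 = 3.7100.
mu = exp(3.7100) = 40.8538.

40.8538


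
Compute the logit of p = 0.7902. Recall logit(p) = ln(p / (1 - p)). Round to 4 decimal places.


1 - p = 0.2098.
p/(1-p) = 3.7664.
logit = ln(3.7664) = 1.3261.

1.3261


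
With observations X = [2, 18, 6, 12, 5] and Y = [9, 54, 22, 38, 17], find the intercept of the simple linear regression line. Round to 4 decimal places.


Compute b1 = 2.8125 from the OLS formula.
With xbar = 8.6000 and ybar = 28.0000, the intercept is:
b0 = 28.0000 - 2.8125 * 8.6000 = 3.8125.

3.8125


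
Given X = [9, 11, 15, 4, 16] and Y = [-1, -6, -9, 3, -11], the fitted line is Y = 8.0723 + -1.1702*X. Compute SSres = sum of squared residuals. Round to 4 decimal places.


For each point, residual = actual - predicted.
Residuals: [1.4595, -1.2001, 0.4807, -0.3915, -0.3491].
Sum of squared residuals = 4.0766.

4.0766


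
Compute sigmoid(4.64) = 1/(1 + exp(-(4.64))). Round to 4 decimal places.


First, exp(-4.6400) = 0.0097.
Then sigma(z) = 1/(1 + 0.0097) = 0.9904.

0.9904


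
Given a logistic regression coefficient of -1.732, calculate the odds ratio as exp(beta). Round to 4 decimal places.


Odds ratio = exp(beta) = exp(-1.732).
= 0.1769.

0.1769


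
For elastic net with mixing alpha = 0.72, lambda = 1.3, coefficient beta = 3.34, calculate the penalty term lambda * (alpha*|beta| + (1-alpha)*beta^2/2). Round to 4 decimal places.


Compute:
L1 = 0.72 * 3.34 = 2.4048.
L2 = 0.28 * 3.34^2 / 2 = 1.5618.
Penalty = 1.3 * (2.4048 + 1.5618) = 5.1566.

5.1566


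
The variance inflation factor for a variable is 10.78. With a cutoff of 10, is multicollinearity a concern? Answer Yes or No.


The threshold is 10.
VIF = 10.78 is >= 10.
Multicollinearity indication: Yes.

Yes


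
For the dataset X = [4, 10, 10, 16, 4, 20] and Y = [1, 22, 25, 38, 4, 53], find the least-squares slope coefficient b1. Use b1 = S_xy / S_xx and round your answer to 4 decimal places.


The sample means are xbar = 10.6667 and ybar = 23.8333.
Compute S_xx = 205.3333 and S_xy = 632.6667.
Slope b1 = S_xy / S_xx = 632.6667 / 205.3333 = 3.0812.

3.0812


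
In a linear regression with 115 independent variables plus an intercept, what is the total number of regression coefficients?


Each predictor gets one coefficient, plus one intercept.
Total parameters = 115 + 1 = 116.

116


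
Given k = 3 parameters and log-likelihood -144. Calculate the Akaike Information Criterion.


Compute:
2k = 2*3 = 6.
-2*loglik = -2*(-144) = 288.
AIC = 6 + 288 = 294.

294


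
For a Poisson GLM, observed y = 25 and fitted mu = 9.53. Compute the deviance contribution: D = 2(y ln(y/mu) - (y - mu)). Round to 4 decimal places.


Compute y*ln(y/mu) = 25*ln(25/9.53) = 25*0.964431 = 24.110775.
y - mu = 15.47.
D = 2*(24.110775 - (15.47)) = 17.281550, which rounds to 17.2816.

17.2816


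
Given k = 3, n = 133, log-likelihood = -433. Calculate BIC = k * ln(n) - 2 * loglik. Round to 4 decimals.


ln(133) = 4.890349.
k * ln(n) = 3 * 4.890349 = 14.671047.
-2L = 866.
BIC = 14.671047 + 866 = 880.671047, which rounds to 880.6710.

880.6710


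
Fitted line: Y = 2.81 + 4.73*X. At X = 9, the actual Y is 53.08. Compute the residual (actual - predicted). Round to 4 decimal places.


Fitted value at X = 9 is yhat = 2.81 + 4.73*9 = 45.3800.
Residual = 53.08 - 45.3800 = 7.7000.

7.7000


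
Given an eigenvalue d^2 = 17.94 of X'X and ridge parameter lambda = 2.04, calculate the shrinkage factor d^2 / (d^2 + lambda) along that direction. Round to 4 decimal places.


Denominator = d^2 + lambda = 17.94 + 2.04 = 19.9800.
Shrinkage = 17.94 / 19.9800 = 0.8979.

0.8979


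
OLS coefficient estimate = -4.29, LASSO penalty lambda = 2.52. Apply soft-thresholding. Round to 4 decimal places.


|beta_OLS| = 4.29.
lambda = 2.52.
Since |beta| > lambda, coefficient = sign(beta)*(|beta| - lambda) = -1.7700.
Result = -1.7700.

-1.7700


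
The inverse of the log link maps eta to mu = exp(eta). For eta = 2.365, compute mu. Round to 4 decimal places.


The inverse log link gives:
mu = exp(2.365) = 10.6440.

10.6440


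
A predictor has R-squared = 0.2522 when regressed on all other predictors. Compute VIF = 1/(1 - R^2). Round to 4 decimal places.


Denominator: 1 - 0.2522 = 0.7478.
VIF = 1 / 0.7478 = 1.3373.

1.3373


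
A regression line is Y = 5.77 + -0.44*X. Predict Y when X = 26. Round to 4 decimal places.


Predicted value:
Y = 5.77 + (-0.44)(26) = 5.77 + -11.4400 = -5.6700.

-5.6700


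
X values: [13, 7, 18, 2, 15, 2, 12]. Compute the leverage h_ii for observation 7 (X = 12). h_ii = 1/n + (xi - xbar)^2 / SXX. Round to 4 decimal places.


n = 7, xbar = 9.8571.
SXX = sum((xi - xbar)^2) = 238.8571.
h = 1/7 + (12 - 9.8571)^2 / 238.8571 = 0.1621.

0.1621


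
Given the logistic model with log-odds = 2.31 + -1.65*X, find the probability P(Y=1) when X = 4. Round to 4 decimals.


z = 2.31 + -1.65 * 4 = -4.2900.
Sigmoid: P = 1 / (1 + exp(4.2900)) = 0.0135.

0.0135


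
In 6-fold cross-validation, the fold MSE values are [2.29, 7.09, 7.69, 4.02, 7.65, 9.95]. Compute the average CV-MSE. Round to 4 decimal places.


Add all fold MSEs: 38.6900.
Divide by k = 6: 38.6900/6 = 6.4483.

6.4483


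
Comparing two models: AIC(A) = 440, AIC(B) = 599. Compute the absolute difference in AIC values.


Compute |440 - 599| = 159.
Model A has the smaller AIC.

159


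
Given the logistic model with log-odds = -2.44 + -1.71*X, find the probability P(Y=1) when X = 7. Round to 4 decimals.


z = -2.44 + -1.71 * 7 = -14.4100.
Sigmoid: P = 1 / (1 + exp(14.4100)) = 0.0000.

0.0000


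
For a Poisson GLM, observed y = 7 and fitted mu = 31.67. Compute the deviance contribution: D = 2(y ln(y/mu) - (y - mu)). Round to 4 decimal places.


Compute y*ln(y/mu) = 7*ln(7/31.67) = 7*-1.509460 = -10.566220.
y - mu = -24.67.
D = 2*(-10.566220 - (-24.67)) = 28.207560, which rounds to 28.2076.

28.2076


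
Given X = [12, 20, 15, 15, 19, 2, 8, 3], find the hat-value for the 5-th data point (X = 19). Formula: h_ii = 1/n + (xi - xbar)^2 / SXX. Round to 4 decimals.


n = 8, xbar = 11.7500.
SXX = sum((xi - xbar)^2) = 327.5000.
h = 1/8 + (19 - 11.7500)^2 / 327.5000 = 0.2855.

0.2855


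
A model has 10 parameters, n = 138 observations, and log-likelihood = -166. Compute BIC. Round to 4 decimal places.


Compute k*ln(n) = 10*ln(138) = 10*4.927254 = 49.272540.
Then -2*loglik = 332.
BIC = 49.272540 + 332 = 381.272540, which rounds to 381.2725.

381.2725


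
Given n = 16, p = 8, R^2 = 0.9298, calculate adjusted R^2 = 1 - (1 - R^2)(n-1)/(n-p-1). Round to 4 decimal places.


Adjusted R^2 = 1 - (1 - R^2) * (n-1)/(n-p-1).
(1 - R^2) = 0.0702.
(n-1)/(n-p-1) = 15/7.
(1 - R^2) * (n-1) = 0.0702 * 15 = 1.0530.
Divide by (n-p-1): 1.0530 / 7 = 0.1504.
Adj R^2 = 1 - 0.1504 = 0.8496.

0.8496


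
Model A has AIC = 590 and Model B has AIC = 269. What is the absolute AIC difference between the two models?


Compute |590 - 269| = 321.
Model B has the smaller AIC.

321


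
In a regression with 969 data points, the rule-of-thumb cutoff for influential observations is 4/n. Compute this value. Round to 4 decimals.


Cook's distance cutoff = 4/n = 4/969.
= 0.0041.

0.0041


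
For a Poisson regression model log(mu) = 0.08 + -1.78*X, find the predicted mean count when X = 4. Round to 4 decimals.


eta = 0.08 + -1.78 * 4 = -7.0400.
mu = exp(-7.0400) = 0.0009.

0.0009


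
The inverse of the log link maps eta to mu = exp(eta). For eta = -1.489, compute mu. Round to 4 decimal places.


mu = exp(eta) = exp(-1.489).
= 0.2256.

0.2256


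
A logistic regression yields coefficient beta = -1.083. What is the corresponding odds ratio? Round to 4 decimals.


Odds ratio = exp(beta) = exp(-1.083).
= 0.3386.

0.3386


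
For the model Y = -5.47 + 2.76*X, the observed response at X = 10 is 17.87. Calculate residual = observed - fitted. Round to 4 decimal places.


Compute yhat = -5.47 + (2.76)(10) = 22.1300.
Residual = actual - predicted = 17.87 - 22.1300 = -4.2600.

-4.2600


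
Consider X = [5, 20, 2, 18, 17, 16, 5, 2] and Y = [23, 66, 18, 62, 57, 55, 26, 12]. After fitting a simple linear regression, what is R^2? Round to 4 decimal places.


Fit the OLS line: b0 = 9.7797, b1 = 2.8325.
SSres = 26.1073.
SStot = 3426.8750.
R^2 = 1 - 26.1073/3426.8750 = 0.9924.

0.9924


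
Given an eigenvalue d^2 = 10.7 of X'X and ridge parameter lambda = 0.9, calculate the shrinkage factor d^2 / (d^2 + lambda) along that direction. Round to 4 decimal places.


Denominator = d^2 + lambda = 10.7 + 0.9 = 11.6000.
Shrinkage = 10.7 / 11.6000 = 0.9224.

0.9224


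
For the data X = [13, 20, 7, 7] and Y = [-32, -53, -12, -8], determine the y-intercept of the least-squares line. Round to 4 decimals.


Compute b1 = -3.3312 from the OLS formula.
With xbar = 11.7500 and ybar = -26.2500, the intercept is:
b0 = -26.2500 - -3.3312 * 11.7500 = 12.8911.

12.8911


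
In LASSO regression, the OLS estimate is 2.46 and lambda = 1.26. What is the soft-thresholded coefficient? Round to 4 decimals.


|beta_OLS| = 2.46.
lambda = 1.26.
Since |beta| > lambda, coefficient = sign(beta)*(|beta| - lambda) = 1.2000.
Result = 1.2000.

1.2000


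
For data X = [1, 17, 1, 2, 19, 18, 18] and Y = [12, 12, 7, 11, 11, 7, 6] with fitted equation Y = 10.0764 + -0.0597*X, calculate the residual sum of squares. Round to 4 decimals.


Compute predicted values, then residuals = yi - yhat_i.
Residuals: [1.9833, 2.9385, -3.0167, 1.0430, 2.0579, -2.0018, -3.0018].
SSres = sum(residual^2) = 40.0095.

40.0095


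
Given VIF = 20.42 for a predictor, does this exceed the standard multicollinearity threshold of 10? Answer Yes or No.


Check: VIF = 20.42 vs threshold = 10.
Since 20.42 >= 10, the answer is Yes.

Yes


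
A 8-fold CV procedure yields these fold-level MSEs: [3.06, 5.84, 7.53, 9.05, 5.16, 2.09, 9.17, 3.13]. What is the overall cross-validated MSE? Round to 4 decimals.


Total MSE across folds = 45.0300.
CV-MSE = 45.0300/8 = 5.6288.

5.6288


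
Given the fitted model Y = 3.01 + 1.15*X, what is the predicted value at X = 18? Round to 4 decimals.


Substitute X = 18 into the equation:
Y = 3.01 + 1.15 * 18 = 3.01 + 20.7000 = 23.7100.

23.7100


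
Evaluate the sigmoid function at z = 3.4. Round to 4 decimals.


exp(-3.4000) = 0.0334.
1 + exp(-z) = 1.0334.
sigmoid = 1/1.0334 = 0.9677.

0.9677


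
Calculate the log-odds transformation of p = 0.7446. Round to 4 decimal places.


Compute the odds: 0.7446/0.2554 = 2.9154.
Take the natural log: ln(2.9154) = 1.0700.

1.0700


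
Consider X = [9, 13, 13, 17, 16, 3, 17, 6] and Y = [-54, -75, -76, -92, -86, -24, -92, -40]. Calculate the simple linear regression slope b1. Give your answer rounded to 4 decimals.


The sample means are xbar = 11.7500 and ybar = -67.3750.
Compute S_xx = 193.5000 and S_xy = -931.7500.
Slope b1 = S_xy / S_xx = -931.7500 / 193.5000 = -4.8152.

-4.8152
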